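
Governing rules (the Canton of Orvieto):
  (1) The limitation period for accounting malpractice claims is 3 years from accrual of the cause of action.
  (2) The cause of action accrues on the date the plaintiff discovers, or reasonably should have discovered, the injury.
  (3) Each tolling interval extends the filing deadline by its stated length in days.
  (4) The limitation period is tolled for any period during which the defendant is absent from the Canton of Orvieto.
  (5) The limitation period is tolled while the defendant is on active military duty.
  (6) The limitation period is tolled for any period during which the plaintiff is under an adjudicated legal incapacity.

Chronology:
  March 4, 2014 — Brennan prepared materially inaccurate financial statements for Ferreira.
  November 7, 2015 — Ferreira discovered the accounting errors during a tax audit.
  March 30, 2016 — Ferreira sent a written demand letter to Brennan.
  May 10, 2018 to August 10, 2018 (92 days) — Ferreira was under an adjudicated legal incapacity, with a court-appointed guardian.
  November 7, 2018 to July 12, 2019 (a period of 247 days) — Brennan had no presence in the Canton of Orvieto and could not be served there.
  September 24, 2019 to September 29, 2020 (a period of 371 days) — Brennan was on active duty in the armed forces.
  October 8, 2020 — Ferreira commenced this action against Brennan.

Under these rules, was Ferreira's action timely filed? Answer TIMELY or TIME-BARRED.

TIMELY

Under the discovery rule, the claim accrued on November 7, 2015, when Ferreira discovered the injury — not on the March 4, 2014 date of the underlying act.
3 years from November 7, 2015 is November 7, 2018.
Because the plaintiff's legal incapacity ran from May 10, 2018 to August 10, 2018, the deadline is extended by 92 days to February 7, 2019.
Because the defendant's absence from the jurisdiction ran from November 7, 2018 to July 12, 2019, the deadline is extended by 247 days to October 12, 2019.
The defendant's active military service from September 24, 2019 to September 29, 2020 tolled the period for 371 days, extending the deadline to October 17, 2020.
None of the other events listed affects the running of the period under the stated rules.
The October 8, 2020 filing precedes the October 17, 2020 deadline; the claim is timely.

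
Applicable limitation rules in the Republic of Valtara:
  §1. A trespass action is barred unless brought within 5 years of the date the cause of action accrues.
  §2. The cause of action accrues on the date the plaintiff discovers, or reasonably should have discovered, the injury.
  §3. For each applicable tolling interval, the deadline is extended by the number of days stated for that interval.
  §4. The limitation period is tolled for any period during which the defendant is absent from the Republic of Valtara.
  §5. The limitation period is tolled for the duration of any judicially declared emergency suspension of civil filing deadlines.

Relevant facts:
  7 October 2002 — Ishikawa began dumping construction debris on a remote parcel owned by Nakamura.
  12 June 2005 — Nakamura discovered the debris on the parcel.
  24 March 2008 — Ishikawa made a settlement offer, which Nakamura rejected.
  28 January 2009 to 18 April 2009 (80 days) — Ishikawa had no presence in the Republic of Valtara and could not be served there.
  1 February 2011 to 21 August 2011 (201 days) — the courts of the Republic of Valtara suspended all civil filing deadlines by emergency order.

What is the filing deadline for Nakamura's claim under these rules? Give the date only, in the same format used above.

31 August 2010

Accrual is tied to discovery, so the period began on 12 June 2005 rather than on 7 October 2002 when the act occurred.
5 years from 12 June 2005 is 12 June 2010.
The period was tolled for 80 days by the defendant's absence from the jurisdiction (28 January 2009 to 18 April 2009), pushing the deadline to 31 August 2010.
The emergency suspension of filing deadlines from 1 February 2011 to 21 August 2011 began after the period had already run on 31 August 2010, so it has no tolling effect.
Nothing else in the chronology tolls or restarts the period.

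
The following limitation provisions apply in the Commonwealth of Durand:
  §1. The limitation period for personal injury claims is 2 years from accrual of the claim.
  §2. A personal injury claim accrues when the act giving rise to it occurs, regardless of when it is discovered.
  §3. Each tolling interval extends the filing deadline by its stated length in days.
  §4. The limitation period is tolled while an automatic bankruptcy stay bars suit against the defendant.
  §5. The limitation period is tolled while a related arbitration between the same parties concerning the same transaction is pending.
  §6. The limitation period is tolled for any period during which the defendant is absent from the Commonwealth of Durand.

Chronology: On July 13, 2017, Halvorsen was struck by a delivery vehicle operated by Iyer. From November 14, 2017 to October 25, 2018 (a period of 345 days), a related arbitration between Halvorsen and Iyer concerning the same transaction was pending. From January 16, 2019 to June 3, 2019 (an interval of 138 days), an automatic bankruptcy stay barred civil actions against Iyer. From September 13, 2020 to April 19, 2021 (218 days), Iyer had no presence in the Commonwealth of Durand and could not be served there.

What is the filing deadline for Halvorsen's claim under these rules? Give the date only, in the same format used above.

June 13, 2021

The claim accrued on July 13, 2017, the date of the act.
Adding the 2 years base period to July 13, 2017 gives a deadline of July 13, 2019, before any tolling.
The pending related arbitration from November 14, 2017 to October 25, 2018 tolled the period for 345 days, extending the deadline to June 22, 2020.
Because the automatic bankruptcy stay ran from January 16, 2019 to June 3, 2019, the deadline is extended by 138 days to November 7, 2020.
The defendant's absence from the jurisdiction from September 13, 2020 to April 19, 2021 tolled the period for 218 days, extending the deadline to June 13, 2021.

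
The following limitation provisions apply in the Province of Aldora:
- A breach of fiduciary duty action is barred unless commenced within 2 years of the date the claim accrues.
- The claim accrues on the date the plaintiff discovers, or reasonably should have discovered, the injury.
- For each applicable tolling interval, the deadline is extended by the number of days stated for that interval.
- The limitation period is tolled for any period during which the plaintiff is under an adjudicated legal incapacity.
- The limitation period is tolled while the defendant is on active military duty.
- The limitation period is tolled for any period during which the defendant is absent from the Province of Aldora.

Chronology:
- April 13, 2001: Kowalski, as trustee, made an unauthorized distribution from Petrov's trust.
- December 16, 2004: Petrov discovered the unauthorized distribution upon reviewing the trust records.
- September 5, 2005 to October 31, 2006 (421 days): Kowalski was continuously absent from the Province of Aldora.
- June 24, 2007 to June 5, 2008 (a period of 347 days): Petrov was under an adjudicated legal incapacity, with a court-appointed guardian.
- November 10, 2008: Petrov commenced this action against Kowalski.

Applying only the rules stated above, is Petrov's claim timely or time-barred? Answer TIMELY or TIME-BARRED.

Accrual is tied to discovery, so the period began on December 16, 2004 rather than on April 13, 2001 when the act occurred.
Adding the 2 years base period to December 16, 2004 gives a deadline of December 16, 2006, before any tolling.
Because the defendant's absence from the jurisdiction ran from September 5, 2005 to October 31, 2006, the deadline is extended by 421 days to February 10, 2008.
Because the plaintiff's legal incapacity ran from June 24, 2007 to June 5, 2008, the deadline is extended by 347 days to January 22, 2009.
Filing on November 10, 2008 beat the January 22, 2009 deadline — the action is timely.

TIMELY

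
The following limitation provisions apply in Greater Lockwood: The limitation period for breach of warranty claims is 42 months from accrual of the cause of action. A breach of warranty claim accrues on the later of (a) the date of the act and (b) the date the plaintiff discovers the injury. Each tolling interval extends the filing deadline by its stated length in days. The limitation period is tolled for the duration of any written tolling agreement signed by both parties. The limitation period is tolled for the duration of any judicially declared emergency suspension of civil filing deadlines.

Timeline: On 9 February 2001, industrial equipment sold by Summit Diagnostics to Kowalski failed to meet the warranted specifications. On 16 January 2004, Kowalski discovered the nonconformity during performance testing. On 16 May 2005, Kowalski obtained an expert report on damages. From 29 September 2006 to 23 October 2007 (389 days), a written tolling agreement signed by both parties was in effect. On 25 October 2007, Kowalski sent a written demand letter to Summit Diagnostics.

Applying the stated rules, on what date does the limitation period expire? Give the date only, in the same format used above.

Because discovery on 16 January 2004 post-dates the 9 February 2001 act, accrual under the later-of rule falls on 16 January 2004.
The untolled deadline — 42 months after 16 January 2004 — is 16 July 2007.
Because the written tolling agreement ran from 29 September 2006 to 23 October 2007, the deadline is extended by 389 days to 8 August 2008.
The other events in the timeline have no effect on the limitation period under the stated rules.

8 August 2008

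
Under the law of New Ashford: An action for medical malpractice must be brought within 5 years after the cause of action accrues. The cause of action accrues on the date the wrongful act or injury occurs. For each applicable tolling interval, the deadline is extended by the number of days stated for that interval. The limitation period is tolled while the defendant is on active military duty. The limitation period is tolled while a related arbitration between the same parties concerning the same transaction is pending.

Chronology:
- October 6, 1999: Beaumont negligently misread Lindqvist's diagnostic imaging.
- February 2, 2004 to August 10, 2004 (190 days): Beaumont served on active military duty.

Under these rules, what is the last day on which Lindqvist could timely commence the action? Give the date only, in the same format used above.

April 14, 2005

The claim accrued on October 6, 1999, when the wrongful act occurred.
5 years from October 6, 1999 is October 6, 2004.
Because the defendant's active military service ran from February 2, 2004 to August 10, 2004, the deadline is extended by 190 days to April 14, 2005.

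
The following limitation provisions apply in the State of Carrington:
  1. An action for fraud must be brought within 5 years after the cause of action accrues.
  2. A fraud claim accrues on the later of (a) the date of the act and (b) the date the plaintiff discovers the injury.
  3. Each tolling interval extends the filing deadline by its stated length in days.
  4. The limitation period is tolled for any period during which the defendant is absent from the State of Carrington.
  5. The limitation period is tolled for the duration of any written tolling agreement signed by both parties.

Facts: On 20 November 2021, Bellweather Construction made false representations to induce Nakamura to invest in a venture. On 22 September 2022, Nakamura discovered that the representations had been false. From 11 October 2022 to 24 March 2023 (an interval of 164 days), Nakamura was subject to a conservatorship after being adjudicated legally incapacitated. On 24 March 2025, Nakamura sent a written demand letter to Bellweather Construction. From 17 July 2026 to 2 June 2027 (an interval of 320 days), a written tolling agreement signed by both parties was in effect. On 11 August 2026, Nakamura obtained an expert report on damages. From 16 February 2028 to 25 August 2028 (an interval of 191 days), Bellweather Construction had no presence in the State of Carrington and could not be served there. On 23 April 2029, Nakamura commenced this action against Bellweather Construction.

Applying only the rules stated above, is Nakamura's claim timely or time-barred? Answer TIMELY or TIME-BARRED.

Because discovery on 22 September 2022 post-dates the 20 November 2021 act, accrual under the later-of rule falls on 22 September 2022.
Adding the 5 years base period to 22 September 2022 gives a deadline of 22 September 2027, before any tolling.
The written tolling agreement from 17 July 2026 to 2 June 2027 tolled the period for 320 days, extending the deadline to 7 August 2028.
The period was tolled for 191 days by the defendant's absence from the jurisdiction (16 February 2028 to 25 August 2028), pushing the deadline to 14 February 2029.
No stated provision tolls the period for the plaintiff's incapacity, so the interval from 11 October 2022 to 24 March 2023 has no effect on the deadline.
The other events in the timeline have no effect on the limitation period under the stated rules.
The 23 April 2029 filing falls after the 14 February 2029 deadline; the claim is time-barred.

TIME-BARRED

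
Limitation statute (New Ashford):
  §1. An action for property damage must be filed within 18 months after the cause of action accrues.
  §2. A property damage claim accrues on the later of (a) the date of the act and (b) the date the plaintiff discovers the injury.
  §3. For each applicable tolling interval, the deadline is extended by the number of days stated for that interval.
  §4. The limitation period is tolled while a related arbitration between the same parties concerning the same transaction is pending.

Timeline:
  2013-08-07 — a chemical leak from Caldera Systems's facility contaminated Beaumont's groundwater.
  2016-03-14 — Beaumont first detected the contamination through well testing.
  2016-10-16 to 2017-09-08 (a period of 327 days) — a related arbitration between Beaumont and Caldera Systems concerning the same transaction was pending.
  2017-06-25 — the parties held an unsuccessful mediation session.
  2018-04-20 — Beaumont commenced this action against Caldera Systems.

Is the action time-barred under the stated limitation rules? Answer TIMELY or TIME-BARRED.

TIMELY

Taking the later of the act (2013-08-07) and discovery (2016-03-14), the claim accrued on 2016-03-14.
18 months from 2016-03-14 is 2017-09-14.
The pending related arbitration from 2016-10-16 to 2017-09-08 tolled the period for 327 days, extending the deadline to 2018-08-07.
None of the other events listed affects the running of the period under the stated rules.
Beaumont filed on 2018-04-20, before the 2018-08-07 deadline, so the action is timely.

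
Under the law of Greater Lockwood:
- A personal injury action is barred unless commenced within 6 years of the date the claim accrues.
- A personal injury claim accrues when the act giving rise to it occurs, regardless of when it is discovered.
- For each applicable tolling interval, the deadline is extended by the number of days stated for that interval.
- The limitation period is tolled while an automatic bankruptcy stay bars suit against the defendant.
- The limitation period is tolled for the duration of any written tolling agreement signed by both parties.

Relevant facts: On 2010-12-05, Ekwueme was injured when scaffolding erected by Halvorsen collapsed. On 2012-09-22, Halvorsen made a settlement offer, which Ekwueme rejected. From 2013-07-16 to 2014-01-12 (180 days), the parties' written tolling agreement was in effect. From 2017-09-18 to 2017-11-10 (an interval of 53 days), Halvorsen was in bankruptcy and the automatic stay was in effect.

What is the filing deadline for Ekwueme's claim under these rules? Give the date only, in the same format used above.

The limitation period began to run on 2010-12-05.
Adding the 6 years base period to 2010-12-05 gives a deadline of 2016-12-05, before any tolling.
The written tolling agreement from 2013-07-16 to 2014-01-12 tolled the period for 180 days, extending the deadline to 2017-06-03.
By the time the automatic bankruptcy stay began on 2017-09-18, the limitation period had already expired on 2017-06-03; that interval cannot revive it.
Nothing else in the chronology tolls or restarts the period.

2017-06-03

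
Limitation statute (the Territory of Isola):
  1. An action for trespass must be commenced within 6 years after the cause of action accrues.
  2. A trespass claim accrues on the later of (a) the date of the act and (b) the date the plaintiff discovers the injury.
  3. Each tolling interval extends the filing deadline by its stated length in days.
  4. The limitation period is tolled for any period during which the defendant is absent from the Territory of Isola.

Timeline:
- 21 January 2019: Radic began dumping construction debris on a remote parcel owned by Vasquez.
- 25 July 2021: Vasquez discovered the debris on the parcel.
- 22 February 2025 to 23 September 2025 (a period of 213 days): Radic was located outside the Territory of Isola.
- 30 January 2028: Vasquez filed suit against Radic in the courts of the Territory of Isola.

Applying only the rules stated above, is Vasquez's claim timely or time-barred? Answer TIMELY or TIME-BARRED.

TIMELY

Because discovery on 25 July 2021 post-dates the 21 January 2019 act, accrual under the later-of rule falls on 25 July 2021.
Adding the 6 years base period to 25 July 2021 gives a deadline of 25 July 2027, before any tolling.
Because the defendant's absence from the jurisdiction ran from 22 February 2025 to 23 September 2025, the deadline is extended by 213 days to 23 February 2028.
Filing on 30 January 2028 beat the 23 February 2028 deadline — the action is timely.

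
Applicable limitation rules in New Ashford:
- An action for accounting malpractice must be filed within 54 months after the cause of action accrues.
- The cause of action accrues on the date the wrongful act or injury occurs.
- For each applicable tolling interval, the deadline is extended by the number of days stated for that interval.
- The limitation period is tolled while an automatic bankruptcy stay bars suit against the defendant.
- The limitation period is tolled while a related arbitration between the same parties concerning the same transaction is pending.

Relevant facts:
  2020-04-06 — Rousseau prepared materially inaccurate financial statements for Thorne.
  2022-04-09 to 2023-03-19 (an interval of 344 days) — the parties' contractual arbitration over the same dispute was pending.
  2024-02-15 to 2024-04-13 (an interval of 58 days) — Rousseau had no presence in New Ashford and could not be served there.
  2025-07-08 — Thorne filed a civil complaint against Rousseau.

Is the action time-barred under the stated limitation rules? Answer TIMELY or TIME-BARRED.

TIMELY

The cause of action accrued on 2020-04-06, the date of the act.
Adding the 54 months base period to 2020-04-06 gives a deadline of 2024-10-06, before any tolling.
The pending related arbitration from 2022-04-09 to 2023-03-19 tolled the period for 344 days, extending the deadline to 2025-09-15.
The defendant's absence from the jurisdiction from 2024-02-15 to 2024-04-13 does not toll the period, because no stated rule makes the defendant's absence a tolling event.
Thorne filed on 2025-07-08, before the 2025-09-15 deadline, so the action is timely.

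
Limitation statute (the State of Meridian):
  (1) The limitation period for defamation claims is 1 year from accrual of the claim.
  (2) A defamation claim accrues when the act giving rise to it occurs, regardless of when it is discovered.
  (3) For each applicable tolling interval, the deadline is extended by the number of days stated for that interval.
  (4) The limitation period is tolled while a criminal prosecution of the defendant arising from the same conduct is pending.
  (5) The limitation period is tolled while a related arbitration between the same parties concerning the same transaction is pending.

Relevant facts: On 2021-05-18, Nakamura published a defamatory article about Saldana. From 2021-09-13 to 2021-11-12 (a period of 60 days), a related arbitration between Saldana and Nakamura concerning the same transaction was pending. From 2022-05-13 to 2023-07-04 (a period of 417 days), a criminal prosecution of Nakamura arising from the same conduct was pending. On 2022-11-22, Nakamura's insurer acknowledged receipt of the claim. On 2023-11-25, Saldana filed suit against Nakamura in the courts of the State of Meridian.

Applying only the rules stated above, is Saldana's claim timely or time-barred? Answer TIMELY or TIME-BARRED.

The claim accrued on 2021-05-18, the date of the act.
The untolled deadline — 1 year after 2021-05-18 — is 2022-05-18.
The period was tolled for 60 days by the pending related arbitration (2021-09-13 to 2021-11-12), pushing the deadline to 2022-07-17.
The period was tolled for 417 days by the pending criminal prosecution (2022-05-13 to 2023-07-04), pushing the deadline to 2023-09-07.
The other events in the timeline have no effect on the limitation period under the stated rules.
The 2023-11-25 filing falls after the 2023-09-07 deadline; the claim is time-barred.

TIME-BARRED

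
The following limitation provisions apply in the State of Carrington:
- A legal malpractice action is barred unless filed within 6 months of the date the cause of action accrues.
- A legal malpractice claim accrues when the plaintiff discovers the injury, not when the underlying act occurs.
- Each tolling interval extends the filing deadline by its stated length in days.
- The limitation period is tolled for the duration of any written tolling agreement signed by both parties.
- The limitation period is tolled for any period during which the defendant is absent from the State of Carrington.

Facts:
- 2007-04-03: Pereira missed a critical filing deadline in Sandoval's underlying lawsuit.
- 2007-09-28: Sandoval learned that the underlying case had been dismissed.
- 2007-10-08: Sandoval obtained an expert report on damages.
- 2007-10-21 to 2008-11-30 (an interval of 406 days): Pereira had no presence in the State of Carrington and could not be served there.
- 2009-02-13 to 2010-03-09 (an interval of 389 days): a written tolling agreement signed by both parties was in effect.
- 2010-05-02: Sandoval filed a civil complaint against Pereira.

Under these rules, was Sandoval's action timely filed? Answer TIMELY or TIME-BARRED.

Under the discovery rule, the claim accrued on 2007-09-28, when Sandoval discovered the injury — not on the 2007-04-03 date of the underlying act.
The untolled deadline — 6 months after 2007-09-28 — is 2008-03-28.
The period was tolled for 406 days by the defendant's absence from the jurisdiction (2007-10-21 to 2008-11-30), pushing the deadline to 2009-05-08.
The period was tolled for 389 days by the written tolling agreement (2009-02-13 to 2010-03-09), pushing the deadline to 2010-06-01.
Nothing else in the chronology tolls or restarts the period.
Filing on 2010-05-02 beat the 2010-06-01 deadline — the action is timely.

TIMELY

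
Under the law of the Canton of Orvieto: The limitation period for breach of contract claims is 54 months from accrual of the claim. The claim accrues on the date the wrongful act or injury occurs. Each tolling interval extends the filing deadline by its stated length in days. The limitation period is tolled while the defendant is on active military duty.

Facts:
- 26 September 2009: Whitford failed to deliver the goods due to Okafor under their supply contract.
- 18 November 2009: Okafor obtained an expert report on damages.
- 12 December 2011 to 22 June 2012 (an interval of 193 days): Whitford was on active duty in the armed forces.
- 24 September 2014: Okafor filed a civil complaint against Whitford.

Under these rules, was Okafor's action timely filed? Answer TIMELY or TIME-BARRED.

TIMELY

The claim accrued on 26 September 2009, the date of the act.
54 months from 26 September 2009 is 26 March 2014.
The defendant's active military service from 12 December 2011 to 22 June 2012 tolled the period for 193 days, extending the deadline to 5 October 2014.
None of the other events listed affects the running of the period under the stated rules.
Okafor filed on 24 September 2014, before the 5 October 2014 deadline, so the action is timely.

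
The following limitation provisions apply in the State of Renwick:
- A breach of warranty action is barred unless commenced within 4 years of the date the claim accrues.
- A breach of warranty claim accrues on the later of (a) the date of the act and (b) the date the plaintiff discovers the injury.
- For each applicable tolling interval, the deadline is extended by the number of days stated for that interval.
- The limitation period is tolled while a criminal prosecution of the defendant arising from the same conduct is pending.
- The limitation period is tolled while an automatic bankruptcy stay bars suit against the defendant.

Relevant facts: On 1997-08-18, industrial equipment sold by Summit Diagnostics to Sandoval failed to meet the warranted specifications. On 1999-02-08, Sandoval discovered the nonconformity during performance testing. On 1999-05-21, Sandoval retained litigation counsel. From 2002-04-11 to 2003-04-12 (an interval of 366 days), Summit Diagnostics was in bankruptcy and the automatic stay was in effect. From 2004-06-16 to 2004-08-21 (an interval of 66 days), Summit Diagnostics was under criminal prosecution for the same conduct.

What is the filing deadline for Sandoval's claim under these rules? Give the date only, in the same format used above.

2004-02-09

The claim accrued on 1999-02-08 — the later of the 1997-08-18 act and the 1999-02-08 discovery.
4 years from 1999-02-08 is 2003-02-08.
The period was tolled for 366 days by the automatic bankruptcy stay (2002-04-11 to 2003-04-12), pushing the deadline to 2004-02-09.
The pending criminal prosecution from 2004-06-16 to 2004-08-21 began after the period had already run on 2004-02-09, so it has no tolling effect.
Nothing else in the chronology tolls or restarts the period.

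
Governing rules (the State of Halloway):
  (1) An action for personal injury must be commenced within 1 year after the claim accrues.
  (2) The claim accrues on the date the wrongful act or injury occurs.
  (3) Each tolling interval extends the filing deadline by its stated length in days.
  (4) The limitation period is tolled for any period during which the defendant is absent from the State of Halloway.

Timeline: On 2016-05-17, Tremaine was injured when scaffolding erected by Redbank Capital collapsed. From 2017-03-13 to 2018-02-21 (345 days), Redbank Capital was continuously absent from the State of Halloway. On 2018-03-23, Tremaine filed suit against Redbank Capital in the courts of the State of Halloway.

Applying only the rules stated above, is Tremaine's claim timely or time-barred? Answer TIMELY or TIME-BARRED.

TIMELY

The claim accrued on 2016-05-17, when the wrongful act occurred.
Adding the 1 year base period to 2016-05-17 gives a deadline of 2017-05-17, before any tolling.
Because the defendant's absence from the jurisdiction ran from 2017-03-13 to 2018-02-21, the deadline is extended by 345 days to 2018-04-27.
Tremaine filed on 2018-03-23, before the 2018-04-27 deadline, so the action is timely.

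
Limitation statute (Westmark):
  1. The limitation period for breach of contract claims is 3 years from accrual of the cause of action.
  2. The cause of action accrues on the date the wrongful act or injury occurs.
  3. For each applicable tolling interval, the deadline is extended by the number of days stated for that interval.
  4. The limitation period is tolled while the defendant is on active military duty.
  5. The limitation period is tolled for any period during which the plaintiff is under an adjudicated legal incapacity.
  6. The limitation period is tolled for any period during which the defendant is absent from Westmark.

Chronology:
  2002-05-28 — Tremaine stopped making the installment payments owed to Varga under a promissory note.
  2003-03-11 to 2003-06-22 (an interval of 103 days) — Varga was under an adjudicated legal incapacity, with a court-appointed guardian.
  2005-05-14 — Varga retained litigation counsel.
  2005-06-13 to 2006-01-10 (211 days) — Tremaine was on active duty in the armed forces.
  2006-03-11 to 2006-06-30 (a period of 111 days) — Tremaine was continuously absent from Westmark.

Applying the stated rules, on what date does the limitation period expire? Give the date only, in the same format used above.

2006-07-27

The cause of action accrued on 2002-05-28, the date of the act.
3 years from 2002-05-28 is 2005-05-28.
The plaintiff's legal incapacity from 2003-03-11 to 2003-06-22 tolled the period for 103 days, extending the deadline to 2005-09-08.
The period was tolled for 211 days by the defendant's active military service (2005-06-13 to 2006-01-10), pushing the deadline to 2006-04-07.
Because the defendant's absence from the jurisdiction ran from 2006-03-11 to 2006-06-30, the deadline is extended by 111 days to 2006-07-27.
The other events in the timeline have no effect on the limitation period under the stated rules.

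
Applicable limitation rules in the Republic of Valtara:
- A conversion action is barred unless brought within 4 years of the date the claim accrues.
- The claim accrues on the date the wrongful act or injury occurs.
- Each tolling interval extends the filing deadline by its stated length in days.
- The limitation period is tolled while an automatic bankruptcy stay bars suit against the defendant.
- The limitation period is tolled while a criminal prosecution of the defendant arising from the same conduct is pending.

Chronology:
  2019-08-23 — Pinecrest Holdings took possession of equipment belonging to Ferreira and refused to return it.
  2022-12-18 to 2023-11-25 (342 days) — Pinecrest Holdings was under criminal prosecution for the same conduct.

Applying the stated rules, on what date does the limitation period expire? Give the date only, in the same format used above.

2024-07-30

The claim accrued on 2019-08-23, the date of the act.
The untolled deadline — 4 years after 2019-08-23 — is 2023-08-23.
Because the pending criminal prosecution ran from 2022-12-18 to 2023-11-25, the deadline is extended by 342 days to 2024-07-30.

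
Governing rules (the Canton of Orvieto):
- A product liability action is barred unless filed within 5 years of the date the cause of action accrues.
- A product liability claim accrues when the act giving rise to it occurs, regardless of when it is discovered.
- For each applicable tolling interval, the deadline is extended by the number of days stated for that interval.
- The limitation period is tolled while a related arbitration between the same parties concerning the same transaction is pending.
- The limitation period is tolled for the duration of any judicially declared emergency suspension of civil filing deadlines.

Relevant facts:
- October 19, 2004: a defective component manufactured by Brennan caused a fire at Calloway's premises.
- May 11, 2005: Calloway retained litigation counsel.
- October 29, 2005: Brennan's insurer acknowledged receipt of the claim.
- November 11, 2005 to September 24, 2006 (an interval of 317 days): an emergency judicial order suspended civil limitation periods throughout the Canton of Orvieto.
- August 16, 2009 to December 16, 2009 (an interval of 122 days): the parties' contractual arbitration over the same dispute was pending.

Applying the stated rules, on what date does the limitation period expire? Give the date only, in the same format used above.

January 1, 2011

The limitation period began to run on October 19, 2004.
The untolled deadline — 5 years after October 19, 2004 — is October 19, 2009.
Because the emergency suspension of filing deadlines ran from November 11, 2005 to September 24, 2006, the deadline is extended by 317 days to September 1, 2010.
The pending related arbitration from August 16, 2009 to December 16, 2009 tolled the period for 122 days, extending the deadline to January 1, 2011.
None of the other events listed affects the running of the period under the stated rules.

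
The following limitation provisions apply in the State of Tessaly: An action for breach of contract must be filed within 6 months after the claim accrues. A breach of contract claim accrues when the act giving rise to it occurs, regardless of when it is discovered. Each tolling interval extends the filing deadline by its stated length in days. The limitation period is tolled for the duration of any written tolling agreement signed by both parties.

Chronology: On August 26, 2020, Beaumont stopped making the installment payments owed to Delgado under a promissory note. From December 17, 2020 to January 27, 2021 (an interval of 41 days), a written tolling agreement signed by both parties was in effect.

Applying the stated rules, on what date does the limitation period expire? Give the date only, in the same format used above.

April 8, 2021

The claim accrued on August 26, 2020, when the wrongful act occurred.
Adding the 6 months base period to August 26, 2020 gives a deadline of February 26, 2021, before any tolling.
Because the written tolling agreement ran from December 17, 2020 to January 27, 2021, the deadline is extended by 41 days to April 8, 2021.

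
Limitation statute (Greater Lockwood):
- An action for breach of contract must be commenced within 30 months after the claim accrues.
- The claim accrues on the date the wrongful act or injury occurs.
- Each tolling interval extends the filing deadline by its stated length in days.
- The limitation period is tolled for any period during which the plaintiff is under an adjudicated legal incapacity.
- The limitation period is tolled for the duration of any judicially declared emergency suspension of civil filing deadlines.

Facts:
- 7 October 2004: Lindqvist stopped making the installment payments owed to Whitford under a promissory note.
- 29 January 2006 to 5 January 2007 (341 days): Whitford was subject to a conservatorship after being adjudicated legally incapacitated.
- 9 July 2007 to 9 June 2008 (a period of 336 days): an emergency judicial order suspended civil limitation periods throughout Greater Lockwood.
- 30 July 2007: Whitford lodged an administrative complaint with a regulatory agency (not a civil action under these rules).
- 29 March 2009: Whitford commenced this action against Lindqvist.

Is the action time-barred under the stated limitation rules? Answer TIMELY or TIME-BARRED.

TIME-BARRED

The claim accrued on 7 October 2004, the date of the act.
The untolled deadline — 30 months after 7 October 2004 — is 7 April 2007.
Because the plaintiff's legal incapacity ran from 29 January 2006 to 5 January 2007, the deadline is extended by 341 days to 13 March 2008.
The emergency suspension of filing deadlines from 9 July 2007 to 9 June 2008 tolled the period for 336 days, extending the deadline to 12 February 2009.
The other events in the timeline have no effect on the limitation period under the stated rules.
Filing on 29 March 2009 missed the 12 February 2009 deadline — the action is time-barred.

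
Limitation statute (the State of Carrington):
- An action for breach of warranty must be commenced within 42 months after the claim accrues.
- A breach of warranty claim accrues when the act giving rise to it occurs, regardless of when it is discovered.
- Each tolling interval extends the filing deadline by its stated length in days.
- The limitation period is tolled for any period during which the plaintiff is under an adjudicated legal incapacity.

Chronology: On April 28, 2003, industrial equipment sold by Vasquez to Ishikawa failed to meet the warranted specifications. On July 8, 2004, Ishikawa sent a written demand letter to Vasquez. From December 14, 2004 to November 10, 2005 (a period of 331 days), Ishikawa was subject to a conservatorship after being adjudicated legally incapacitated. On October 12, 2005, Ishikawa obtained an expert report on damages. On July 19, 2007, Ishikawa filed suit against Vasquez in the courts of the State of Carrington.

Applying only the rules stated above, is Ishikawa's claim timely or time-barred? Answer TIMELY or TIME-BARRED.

The claim accrued on April 28, 2003, when the wrongful act occurred.
The untolled deadline — 42 months after April 28, 2003 — is October 28, 2006.
Because the plaintiff's legal incapacity ran from December 14, 2004 to November 10, 2005, the deadline is extended by 331 days to September 24, 2007.
Nothing else in the chronology tolls or restarts the period.
Ishikawa filed on July 19, 2007, before the September 24, 2007 deadline, so the action is timely.

TIMELY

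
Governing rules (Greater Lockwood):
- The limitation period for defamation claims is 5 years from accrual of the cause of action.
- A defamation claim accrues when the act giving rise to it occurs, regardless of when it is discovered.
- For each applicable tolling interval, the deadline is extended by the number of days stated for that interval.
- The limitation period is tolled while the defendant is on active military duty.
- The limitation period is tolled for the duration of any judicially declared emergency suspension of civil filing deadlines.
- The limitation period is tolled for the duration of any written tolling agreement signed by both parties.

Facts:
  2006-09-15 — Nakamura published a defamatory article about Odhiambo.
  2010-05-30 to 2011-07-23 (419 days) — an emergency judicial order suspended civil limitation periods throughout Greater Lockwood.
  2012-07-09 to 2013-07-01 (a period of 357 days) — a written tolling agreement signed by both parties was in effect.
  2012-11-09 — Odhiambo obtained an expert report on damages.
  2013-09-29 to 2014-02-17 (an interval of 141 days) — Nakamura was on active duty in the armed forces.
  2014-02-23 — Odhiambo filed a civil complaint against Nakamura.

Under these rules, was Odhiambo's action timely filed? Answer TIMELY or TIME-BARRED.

TIMELY

The cause of action accrued on 2006-09-15, the date of the act.
Adding the 5 years base period to 2006-09-15 gives a deadline of 2011-09-15, before any tolling.
The emergency suspension of filing deadlines from 2010-05-30 to 2011-07-23 tolled the period for 419 days, extending the deadline to 2012-11-07.
The written tolling agreement from 2012-07-09 to 2013-07-01 tolled the period for 357 days, extending the deadline to 2013-10-30.
Because the defendant's active military service ran from 2013-09-29 to 2014-02-17, the deadline is extended by 141 days to 2014-03-20.
The other events in the timeline have no effect on the limitation period under the stated rules.
Odhiambo filed on 2014-02-23, before the 2014-03-20 deadline, so the action is timely.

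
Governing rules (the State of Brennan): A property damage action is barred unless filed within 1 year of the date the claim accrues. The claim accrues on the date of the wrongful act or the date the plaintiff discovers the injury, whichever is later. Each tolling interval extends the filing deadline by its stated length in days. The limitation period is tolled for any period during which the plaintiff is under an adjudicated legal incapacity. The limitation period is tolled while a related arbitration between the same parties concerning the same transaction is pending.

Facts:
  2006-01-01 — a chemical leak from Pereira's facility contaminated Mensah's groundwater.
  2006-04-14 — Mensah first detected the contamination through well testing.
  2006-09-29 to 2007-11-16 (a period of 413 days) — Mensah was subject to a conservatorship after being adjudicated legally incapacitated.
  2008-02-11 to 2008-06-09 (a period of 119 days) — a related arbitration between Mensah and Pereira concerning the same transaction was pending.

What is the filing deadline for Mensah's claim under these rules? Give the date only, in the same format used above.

2008-09-27

Because discovery on 2006-04-14 post-dates the 2006-01-01 act, accrual under the later-of rule falls on 2006-04-14.
Adding the 1 year base period to 2006-04-14 gives a deadline of 2007-04-14, before any tolling.
The plaintiff's legal incapacity from 2006-09-29 to 2007-11-16 tolled the period for 413 days, extending the deadline to 2008-05-31.
The pending related arbitration from 2008-02-11 to 2008-06-09 tolled the period for 119 days, extending the deadline to 2008-09-27.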